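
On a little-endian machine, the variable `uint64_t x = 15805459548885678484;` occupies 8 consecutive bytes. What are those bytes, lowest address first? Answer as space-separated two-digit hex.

94 F9 22 03 B8 45 58 DB

15805459548885678484 in hexadecimal, padded to 64 bits, is 0xDB5845B80322F994.
Split into bytes (most-significant first): DB 58 45 B8 03 22 F9 94.
Little-endian stores the least-significant byte at the lowest address.
So at ascending addresses the bytes are 94 F9 22 03 B8 45 58 DB.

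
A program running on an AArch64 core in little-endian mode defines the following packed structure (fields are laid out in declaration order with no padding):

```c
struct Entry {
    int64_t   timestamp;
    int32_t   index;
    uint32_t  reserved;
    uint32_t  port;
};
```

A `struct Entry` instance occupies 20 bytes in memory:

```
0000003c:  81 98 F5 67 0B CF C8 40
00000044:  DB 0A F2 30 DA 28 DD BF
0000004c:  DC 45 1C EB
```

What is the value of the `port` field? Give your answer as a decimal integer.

3944498652

`port` follows `timestamp` (8 B), `index` (4 B), `reserved` (4 B), so it starts at offset 8 + 4 + 4 = 16 and occupies 4 bytes.
Bytes at offsets 16..19: DC 45 1C EB.
Little-endian: lowest address holds the least-significant byte.
Reassemble most-significant byte first: EB 1C 45 DC → 0xEB1C45DC.
0xEB1C45DC = 3944498652.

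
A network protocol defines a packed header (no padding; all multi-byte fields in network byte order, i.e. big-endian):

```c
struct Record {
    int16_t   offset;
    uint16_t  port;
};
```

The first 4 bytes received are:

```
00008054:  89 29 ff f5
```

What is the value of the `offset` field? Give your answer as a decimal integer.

`offset` is the first field, at byte offset 0, occupying 2 bytes.
Bytes at offsets 0..1: 89 29.
In big-endian order the high byte comes first in memory.
The bytes are already most-significant first: 0x8929.
Top bit is set, so as a signed 16-bit value this is 0x8929 − 2^16 = -30423.

-30423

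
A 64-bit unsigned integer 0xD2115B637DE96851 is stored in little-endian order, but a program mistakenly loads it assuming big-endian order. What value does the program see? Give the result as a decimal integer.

5866195239397167570

Stored little-endian, the bytes at ascending addresses are 51 68 E9 7D 63 5B 11 D2.
Read back as big-endian, the last byte is least significant, giving 0x5168E97D635B11D2.
0x5168E97D635B11D2 = 5866195239397167570.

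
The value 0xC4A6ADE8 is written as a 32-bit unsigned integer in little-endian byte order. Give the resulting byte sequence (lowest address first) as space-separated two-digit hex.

Split into bytes (most-significant first): C4 A6 AD E8.
Little-endian stores the least-significant byte at the lowest address.
So at ascending addresses the bytes are E8 AD A6 C4.

E8 AD A6 C4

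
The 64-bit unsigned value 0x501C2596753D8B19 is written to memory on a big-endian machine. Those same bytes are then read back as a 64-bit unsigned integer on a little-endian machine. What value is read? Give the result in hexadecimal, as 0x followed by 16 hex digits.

Stored big-endian, the bytes at ascending addresses are 50 1C 25 96 75 3D 8B 19.
Read back as little-endian, the first byte is least significant, giving 0x198B3D7596251C50.

0x198B3D7596251C50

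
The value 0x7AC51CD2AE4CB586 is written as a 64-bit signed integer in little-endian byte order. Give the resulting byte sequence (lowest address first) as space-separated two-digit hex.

86 B5 4C AE D2 1C C5 7A

Split into bytes (most-significant first): 7A C5 1C D2 AE 4C B5 86.
In little-endian order the low byte comes first in memory.
So at ascending addresses the bytes are 86 B5 4C AE D2 1C C5 7A.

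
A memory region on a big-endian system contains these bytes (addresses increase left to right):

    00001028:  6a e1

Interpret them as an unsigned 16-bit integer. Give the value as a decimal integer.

27361

Big-endian: lowest address holds the most-significant byte.
The bytes are already most-significant first: 0x6AE1.
0x6AE1 = 27361.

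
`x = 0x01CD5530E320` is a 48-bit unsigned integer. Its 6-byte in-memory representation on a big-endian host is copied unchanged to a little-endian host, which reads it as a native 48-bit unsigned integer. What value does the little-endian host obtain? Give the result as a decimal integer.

Stored big-endian, the bytes at ascending addresses are 01 CD 55 30 E3 20.
Read back as little-endian, the first byte is least significant, giving 0x20E33055CD01.
0x20E33055CD01 = 36160140594433.

36160140594433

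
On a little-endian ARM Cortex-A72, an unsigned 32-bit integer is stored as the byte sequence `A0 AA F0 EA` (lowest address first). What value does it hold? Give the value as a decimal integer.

3941640864

Little-endian: lowest address holds the least-significant byte.
Reassemble most-significant byte first: EA F0 AA A0 → 0xEAF0AAA0.
0xEAF0AAA0 = 3941640864.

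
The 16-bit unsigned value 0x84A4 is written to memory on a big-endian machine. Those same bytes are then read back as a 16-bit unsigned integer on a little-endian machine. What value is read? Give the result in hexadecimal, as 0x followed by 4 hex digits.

0xA484

Stored big-endian, the bytes at ascending addresses are 84 A4.
Read back as little-endian, the first byte is least significant, giving 0xA484.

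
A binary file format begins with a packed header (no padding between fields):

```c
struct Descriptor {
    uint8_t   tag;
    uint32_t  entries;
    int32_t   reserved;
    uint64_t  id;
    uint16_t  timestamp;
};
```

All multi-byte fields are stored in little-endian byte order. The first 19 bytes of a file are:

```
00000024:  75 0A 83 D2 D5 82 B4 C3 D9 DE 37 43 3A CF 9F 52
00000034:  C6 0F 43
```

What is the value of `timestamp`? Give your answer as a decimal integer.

`timestamp` follows `tag` (1 B), `entries` (4 B), `reserved` (4 B), `id` (8 B), so it starts at offset 1 + 4 + 4 + 8 = 17 and occupies 2 bytes.
Bytes at offsets 17..18: 0F 43.
Little-endian: lowest address holds the least-significant byte.
Reassemble most-significant byte first: 43 0F → 0x430F.
0x430F = 17167.

17167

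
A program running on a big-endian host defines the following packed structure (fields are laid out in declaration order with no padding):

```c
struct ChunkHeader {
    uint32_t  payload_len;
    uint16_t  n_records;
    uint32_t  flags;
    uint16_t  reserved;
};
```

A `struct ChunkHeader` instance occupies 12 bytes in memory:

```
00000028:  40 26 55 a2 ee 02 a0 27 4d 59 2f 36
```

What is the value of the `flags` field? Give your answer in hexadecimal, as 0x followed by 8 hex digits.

`flags` follows `payload_len` (4 B), `n_records` (2 B), so it starts at offset 4 + 2 = 6 and occupies 4 bytes.
Bytes at offsets 6..9: A0 27 4D 59.
Big-endian: lowest address holds the most-significant byte.
The bytes are already most-significant first: 0xA0274D59.

0xA0274D59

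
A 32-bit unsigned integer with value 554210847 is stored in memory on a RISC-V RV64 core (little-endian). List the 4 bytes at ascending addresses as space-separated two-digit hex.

1F 96 08 21

554210847 in hexadecimal, padded to 32 bits, is 0x2108961F.
Split into bytes (most-significant first): 21 08 96 1F.
Little-endian stores the least-significant byte at the lowest address.
So at ascending addresses the bytes are 1F 96 08 21.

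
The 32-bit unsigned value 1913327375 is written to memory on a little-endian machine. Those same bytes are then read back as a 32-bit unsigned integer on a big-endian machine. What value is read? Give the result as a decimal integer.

252644210

1913327375 in 32-bit hexadecimal is 0x720B0F0F.
Stored little-endian, the bytes at ascending addresses are 0F 0F 0B 72.
Read back as big-endian, the last byte is least significant, giving 0x0F0F0B72.
0x0F0F0B72 = 252644210.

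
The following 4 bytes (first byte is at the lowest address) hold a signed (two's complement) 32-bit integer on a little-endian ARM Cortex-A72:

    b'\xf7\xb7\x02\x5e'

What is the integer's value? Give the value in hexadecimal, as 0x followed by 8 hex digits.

0x5E02B7F7

Little-endian stores the least-significant byte at the lowest address.
Reassemble most-significant byte first: 5E 02 B7 F7 → 0x5E02B7F7.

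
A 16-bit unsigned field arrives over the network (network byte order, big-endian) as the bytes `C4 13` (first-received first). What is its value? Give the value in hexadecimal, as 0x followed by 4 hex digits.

0xC413

Big-endian stores the most-significant byte at the lowest address.
The bytes are already most-significant first: 0xC413.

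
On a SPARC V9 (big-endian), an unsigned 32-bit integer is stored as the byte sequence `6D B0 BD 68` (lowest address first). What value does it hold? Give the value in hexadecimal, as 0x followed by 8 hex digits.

Big-endian: lowest address holds the most-significant byte.
The bytes are already most-significant first: 0x6DB0BD68.

0x6DB0BD68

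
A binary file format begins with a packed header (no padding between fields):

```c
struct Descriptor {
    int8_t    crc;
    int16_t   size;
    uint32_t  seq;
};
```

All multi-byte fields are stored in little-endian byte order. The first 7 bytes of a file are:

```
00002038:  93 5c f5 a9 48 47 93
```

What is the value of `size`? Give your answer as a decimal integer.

-2724

`size` follows `crc` (1 byte), so it starts at byte offset 1 and occupies 2 bytes.
Bytes at offsets 1..2: 5C F5.
Little-endian: lowest address holds the least-significant byte.
Reassemble most-significant byte first: F5 5C → 0xF55C.
Top bit is set, so as a signed 16-bit value this is 0xF55C − 2^16 = -2724.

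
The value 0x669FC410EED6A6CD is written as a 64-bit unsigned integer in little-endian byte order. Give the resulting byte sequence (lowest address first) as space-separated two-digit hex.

CD A6 D6 EE 10 C4 9F 66

Split into bytes (most-significant first): 66 9F C4 10 EE D6 A6 CD.
Little-endian stores the least-significant byte at the lowest address.
So at ascending addresses the bytes are CD A6 D6 EE 10 C4 9F 66.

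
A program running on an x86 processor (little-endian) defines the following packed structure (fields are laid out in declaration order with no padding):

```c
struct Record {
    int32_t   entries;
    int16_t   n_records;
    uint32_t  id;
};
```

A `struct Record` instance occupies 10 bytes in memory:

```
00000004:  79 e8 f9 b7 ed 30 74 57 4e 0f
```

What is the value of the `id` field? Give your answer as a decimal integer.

256792436

`id` follows `entries` (4 B), `n_records` (2 B), so it starts at offset 4 + 2 = 6 and occupies 4 bytes.
Bytes at offsets 6..9: 74 57 4E 0F.
Little-endian stores the least-significant byte at the lowest address.
Reassemble most-significant byte first: 0F 4E 57 74 → 0x0F4E5774.
0x0F4E5774 = 256792436.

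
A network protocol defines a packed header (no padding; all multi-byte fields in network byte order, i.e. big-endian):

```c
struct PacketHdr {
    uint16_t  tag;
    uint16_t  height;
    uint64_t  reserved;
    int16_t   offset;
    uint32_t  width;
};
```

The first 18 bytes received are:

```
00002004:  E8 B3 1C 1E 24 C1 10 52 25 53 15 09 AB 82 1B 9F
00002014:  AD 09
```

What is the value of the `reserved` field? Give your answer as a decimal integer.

2648416000870126857

`reserved` follows `tag` (2 B), `height` (2 B), so it starts at offset 2 + 2 = 4 and occupies 8 bytes.
Bytes at offsets 4..11: 24 C1 10 52 25 53 15 09.
In big-endian order the high byte comes first in memory.
The bytes are already most-significant first: 0x24C1105225531509.
0x24C1105225531509 = 2648416000870126857.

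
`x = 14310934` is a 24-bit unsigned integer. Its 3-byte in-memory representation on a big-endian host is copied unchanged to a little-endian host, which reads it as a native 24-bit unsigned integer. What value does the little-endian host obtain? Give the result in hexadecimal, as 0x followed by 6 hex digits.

14310934 in 24-bit hexadecimal is 0xDA5E16.
Stored big-endian, the bytes at ascending addresses are DA 5E 16.
Read back as little-endian, the first byte is least significant, giving 0x165EDA.

0x165EDA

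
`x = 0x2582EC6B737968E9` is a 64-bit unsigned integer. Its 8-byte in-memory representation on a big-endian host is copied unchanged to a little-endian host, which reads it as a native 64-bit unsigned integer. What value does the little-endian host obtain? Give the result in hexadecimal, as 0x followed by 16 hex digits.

0xE96879736BEC8225

Stored big-endian, the bytes at ascending addresses are 25 82 EC 6B 73 79 68 E9.
Read back as little-endian, the first byte is least significant, giving 0xE96879736BEC8225.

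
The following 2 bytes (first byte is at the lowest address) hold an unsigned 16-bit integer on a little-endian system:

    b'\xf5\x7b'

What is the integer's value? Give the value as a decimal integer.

In little-endian order the low byte comes first in memory.
Reassemble most-significant byte first: 7B F5 → 0x7BF5.
0x7BF5 = 31733.

31733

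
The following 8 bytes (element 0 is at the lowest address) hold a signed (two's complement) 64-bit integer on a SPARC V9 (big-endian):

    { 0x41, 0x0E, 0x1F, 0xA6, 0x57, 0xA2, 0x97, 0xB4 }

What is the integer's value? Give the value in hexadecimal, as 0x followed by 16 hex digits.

0x410E1FA657A297B4

In big-endian order the high byte comes first in memory.
The bytes are already most-significant first: 0x410E1FA657A297B4.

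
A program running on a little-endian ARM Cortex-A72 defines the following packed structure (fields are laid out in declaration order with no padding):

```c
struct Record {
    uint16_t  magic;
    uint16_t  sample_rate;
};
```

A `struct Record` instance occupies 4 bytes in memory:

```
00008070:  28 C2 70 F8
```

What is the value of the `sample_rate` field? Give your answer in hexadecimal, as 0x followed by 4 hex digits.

0xF870

`sample_rate` follows `magic` (2 bytes), so it starts at byte offset 2 and occupies 2 bytes.
Bytes at offsets 2..3: 70 F8.
Little-endian: lowest address holds the least-significant byte.
Reassemble most-significant byte first: F8 70 → 0xF870.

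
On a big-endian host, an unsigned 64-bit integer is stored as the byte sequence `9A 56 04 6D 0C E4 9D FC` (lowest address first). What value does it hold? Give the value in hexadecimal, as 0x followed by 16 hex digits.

0x9A56046D0CE49DFC

Big-endian stores the most-significant byte at the lowest address.
The bytes are already most-significant first: 0x9A56046D0CE49DFC.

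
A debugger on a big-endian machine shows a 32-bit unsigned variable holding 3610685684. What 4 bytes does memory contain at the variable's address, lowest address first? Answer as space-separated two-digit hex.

3610685684 in hexadecimal, padded to 32 bits, is 0xD736B0F4.
Split into bytes (most-significant first): D7 36 B0 F4.
In big-endian order the high byte comes first in memory.
So the memory order matches the most-significant-first order: D7 36 B0 F4.

D7 36 B0 F4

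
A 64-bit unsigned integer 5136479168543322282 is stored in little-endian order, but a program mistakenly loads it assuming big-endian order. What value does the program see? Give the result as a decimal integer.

12317406474429024327

5136479168543322282 in 64-bit hexadecimal is 0x47487096ED37F0AA.
Stored little-endian, the bytes at ascending addresses are AA F0 37 ED 96 70 48 47.
Read back as big-endian, the last byte is least significant, giving 0xAAF037ED96704847.
0xAAF037ED96704847 = 12317406474429024327.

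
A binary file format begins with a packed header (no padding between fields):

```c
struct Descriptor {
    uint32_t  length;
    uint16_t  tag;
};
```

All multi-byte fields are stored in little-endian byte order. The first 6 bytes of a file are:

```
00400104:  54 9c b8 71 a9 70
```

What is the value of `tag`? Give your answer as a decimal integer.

`tag` follows `length` (4 bytes), so it starts at byte offset 4 and occupies 2 bytes.
Bytes at offsets 4..5: A9 70.
Little-endian stores the least-significant byte at the lowest address.
Reassemble most-significant byte first: 70 A9 → 0x70A9.
0x70A9 = 28841.

28841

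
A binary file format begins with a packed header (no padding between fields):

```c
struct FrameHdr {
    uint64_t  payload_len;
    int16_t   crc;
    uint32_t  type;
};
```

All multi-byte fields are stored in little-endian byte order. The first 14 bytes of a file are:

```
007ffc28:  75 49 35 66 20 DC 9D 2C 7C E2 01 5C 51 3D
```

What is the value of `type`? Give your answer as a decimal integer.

`type` follows `payload_len` (8 B), `crc` (2 B), so it starts at offset 8 + 2 = 10 and occupies 4 bytes.
Bytes at offsets 10..13: 01 5C 51 3D.
In little-endian order the low byte comes first in memory.
Reassemble most-significant byte first: 3D 51 5C 01 → 0x3D515C01.
0x3D515C01 = 1028742145.

1028742145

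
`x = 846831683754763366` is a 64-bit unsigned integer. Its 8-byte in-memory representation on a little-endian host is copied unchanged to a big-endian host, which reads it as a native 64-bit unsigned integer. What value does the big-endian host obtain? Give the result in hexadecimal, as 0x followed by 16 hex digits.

0x66A4BFFEED8CC00B

846831683754763366 in 64-bit hexadecimal is 0x0BC08CEDFEBFA466.
Stored little-endian, the bytes at ascending addresses are 66 A4 BF FE ED 8C C0 0B.
Read back as big-endian, the last byte is least significant, giving 0x66A4BFFEED8CC00B.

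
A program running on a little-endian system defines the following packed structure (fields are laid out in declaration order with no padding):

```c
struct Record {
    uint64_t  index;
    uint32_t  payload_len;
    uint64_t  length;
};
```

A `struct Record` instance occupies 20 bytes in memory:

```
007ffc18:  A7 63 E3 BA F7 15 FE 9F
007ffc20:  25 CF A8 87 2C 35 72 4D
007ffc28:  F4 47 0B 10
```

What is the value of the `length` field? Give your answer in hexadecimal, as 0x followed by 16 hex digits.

0x100B47F44D72352C

`length` follows `index` (8 B), `payload_len` (4 B), so it starts at offset 8 + 4 = 12 and occupies 8 bytes.
Bytes at offsets 12..19: 2C 35 72 4D F4 47 0B 10.
In little-endian order the low byte comes first in memory.
Reassemble most-significant byte first: 10 0B 47 F4 4D 72 35 2C → 0x100B47F44D72352C.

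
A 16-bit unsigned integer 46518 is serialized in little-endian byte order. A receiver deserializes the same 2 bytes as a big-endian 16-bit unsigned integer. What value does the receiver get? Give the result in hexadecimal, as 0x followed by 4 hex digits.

46518 in 16-bit hexadecimal is 0xB5B6.
Stored little-endian, the bytes at ascending addresses are B6 B5.
Read back as big-endian, the last byte is least significant, giving 0xB6B5.

0xB6B5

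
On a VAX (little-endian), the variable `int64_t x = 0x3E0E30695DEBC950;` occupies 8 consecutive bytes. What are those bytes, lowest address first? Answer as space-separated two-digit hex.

50 C9 EB 5D 69 30 0E 3E

Split into bytes (most-significant first): 3E 0E 30 69 5D EB C9 50.
Little-endian stores the least-significant byte at the lowest address.
So at ascending addresses the bytes are 50 C9 EB 5D 69 30 0E 3E.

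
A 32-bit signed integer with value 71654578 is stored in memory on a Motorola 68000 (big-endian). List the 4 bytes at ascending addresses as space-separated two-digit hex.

04 45 5C B2

71654578 in hexadecimal, padded to 32 bits, is 0x04455CB2.
Split into bytes (most-significant first): 04 45 5C B2.
Big-endian: lowest address holds the most-significant byte.
So the memory order matches the most-significant-first order: 04 45 5C B2.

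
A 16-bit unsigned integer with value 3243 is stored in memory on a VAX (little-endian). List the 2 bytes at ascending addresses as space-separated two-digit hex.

AB 0C

3243 in hexadecimal, padded to 16 bits, is 0x0CAB.
Split into bytes (most-significant first): 0C AB.
Little-endian stores the least-significant byte at the lowest address.
So at ascending addresses the bytes are AB 0C.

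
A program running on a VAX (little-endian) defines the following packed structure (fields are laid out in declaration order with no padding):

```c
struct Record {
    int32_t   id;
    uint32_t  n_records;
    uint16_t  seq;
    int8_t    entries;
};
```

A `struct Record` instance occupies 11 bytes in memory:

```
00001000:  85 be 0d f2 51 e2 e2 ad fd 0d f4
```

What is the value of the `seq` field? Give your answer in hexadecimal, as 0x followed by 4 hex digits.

0x0DFD

`seq` follows `id` (4 B), `n_records` (4 B), so it starts at offset 4 + 4 = 8 and occupies 2 bytes.
Bytes at offsets 8..9: FD 0D.
Little-endian stores the least-significant byte at the lowest address.
Reassemble most-significant byte first: 0D FD → 0x0DFD.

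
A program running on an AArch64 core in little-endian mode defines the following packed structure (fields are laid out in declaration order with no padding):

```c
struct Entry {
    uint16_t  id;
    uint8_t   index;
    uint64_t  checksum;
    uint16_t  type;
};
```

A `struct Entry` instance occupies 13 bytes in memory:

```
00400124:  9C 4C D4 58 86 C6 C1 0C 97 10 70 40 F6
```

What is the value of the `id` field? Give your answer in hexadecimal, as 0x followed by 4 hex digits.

`id` is the first field, at byte offset 0, occupying 2 bytes.
Bytes at offsets 0..1: 9C 4C.
Little-endian stores the least-significant byte at the lowest address.
Reassemble most-significant byte first: 4C 9C → 0x4C9C.

0x4C9C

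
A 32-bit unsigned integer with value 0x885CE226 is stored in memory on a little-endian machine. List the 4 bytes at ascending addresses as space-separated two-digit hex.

Split into bytes (most-significant first): 88 5C E2 26.
Little-endian stores the least-significant byte at the lowest address.
So at ascending addresses the bytes are 26 E2 5C 88.

26 E2 5C 88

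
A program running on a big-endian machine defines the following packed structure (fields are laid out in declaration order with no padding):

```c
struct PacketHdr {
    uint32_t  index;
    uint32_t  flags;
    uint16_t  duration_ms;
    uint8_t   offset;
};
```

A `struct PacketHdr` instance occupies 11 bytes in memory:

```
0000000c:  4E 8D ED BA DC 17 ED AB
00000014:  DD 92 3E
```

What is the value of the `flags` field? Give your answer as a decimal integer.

`flags` follows `index` (4 bytes), so it starts at byte offset 4 and occupies 4 bytes.
Bytes at offsets 4..7: DC 17 ED AB.
Big-endian stores the most-significant byte at the lowest address.
The bytes are already most-significant first: 0xDC17EDAB.
0xDC17EDAB = 3692555691.

3692555691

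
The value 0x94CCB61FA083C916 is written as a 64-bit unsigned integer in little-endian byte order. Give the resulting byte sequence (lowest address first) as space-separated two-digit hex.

16 C9 83 A0 1F B6 CC 94

Split into bytes (most-significant first): 94 CC B6 1F A0 83 C9 16.
Little-endian: lowest address holds the least-significant byte.
So at ascending addresses the bytes are 16 C9 83 A0 1F B6 CC 94.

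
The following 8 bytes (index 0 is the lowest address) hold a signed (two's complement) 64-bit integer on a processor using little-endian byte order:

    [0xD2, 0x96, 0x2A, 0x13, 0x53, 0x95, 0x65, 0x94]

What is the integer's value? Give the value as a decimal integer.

-7753626999412058414

In little-endian order the low byte comes first in memory.
Reassemble most-significant byte first: 94 65 95 53 13 2A 96 D2 → 0x94659553132A96D2.
Top bit is set, so as a signed 64-bit value this is 0x94659553132A96D2 − 2^64 = -7753626999412058414.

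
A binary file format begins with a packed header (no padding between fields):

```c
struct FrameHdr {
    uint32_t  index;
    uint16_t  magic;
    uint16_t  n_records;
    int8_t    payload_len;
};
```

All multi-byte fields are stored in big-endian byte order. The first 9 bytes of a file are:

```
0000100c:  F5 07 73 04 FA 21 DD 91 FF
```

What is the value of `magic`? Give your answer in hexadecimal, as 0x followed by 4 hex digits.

0xFA21

`magic` follows `index` (4 bytes), so it starts at byte offset 4 and occupies 2 bytes.
Bytes at offsets 4..5: FA 21.
In big-endian order the high byte comes first in memory.
The bytes are already most-significant first: 0xFA21.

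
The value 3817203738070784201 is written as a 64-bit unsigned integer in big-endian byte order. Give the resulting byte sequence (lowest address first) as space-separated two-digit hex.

34 F9 6E 93 4B 00 98 C9

3817203738070784201 in hexadecimal, padded to 64 bits, is 0x34F96E934B0098C9.
Split into bytes (most-significant first): 34 F9 6E 93 4B 00 98 C9.
In big-endian order the high byte comes first in memory.
So the memory order matches the most-significant-first order: 34 F9 6E 93 4B 00 98 C9.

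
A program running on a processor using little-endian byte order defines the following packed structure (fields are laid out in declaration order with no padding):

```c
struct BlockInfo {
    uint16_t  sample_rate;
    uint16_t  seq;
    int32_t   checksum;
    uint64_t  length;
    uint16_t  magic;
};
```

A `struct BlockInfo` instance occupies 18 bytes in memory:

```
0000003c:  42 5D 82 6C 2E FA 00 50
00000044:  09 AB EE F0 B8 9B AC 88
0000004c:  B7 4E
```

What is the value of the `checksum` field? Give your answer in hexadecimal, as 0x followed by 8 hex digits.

`checksum` follows `sample_rate` (2 B), `seq` (2 B), so it starts at offset 2 + 2 = 4 and occupies 4 bytes.
Bytes at offsets 4..7: 2E FA 00 50.
Little-endian stores the least-significant byte at the lowest address.
Reassemble most-significant byte first: 50 00 FA 2E → 0x5000FA2E.

0x5000FA2E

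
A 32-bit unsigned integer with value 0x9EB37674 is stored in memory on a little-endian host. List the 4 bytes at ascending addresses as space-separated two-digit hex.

Split into bytes (most-significant first): 9E B3 76 74.
Little-endian stores the least-significant byte at the lowest address.
So at ascending addresses the bytes are 74 76 B3 9E.

74 76 B3 9E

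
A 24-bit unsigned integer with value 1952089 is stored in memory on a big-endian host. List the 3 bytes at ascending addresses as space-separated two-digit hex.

1D C9 59

1952089 in hexadecimal, padded to 24 bits, is 0x1DC959.
Split into bytes (most-significant first): 1D C9 59.
Big-endian: lowest address holds the most-significant byte.
So the memory order matches the most-significant-first order: 1D C9 59.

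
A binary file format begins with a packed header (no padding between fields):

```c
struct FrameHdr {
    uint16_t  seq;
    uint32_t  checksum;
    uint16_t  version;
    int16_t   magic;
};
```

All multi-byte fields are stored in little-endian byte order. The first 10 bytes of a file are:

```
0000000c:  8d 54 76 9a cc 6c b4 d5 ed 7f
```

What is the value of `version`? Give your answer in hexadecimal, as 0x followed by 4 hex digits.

`version` follows `seq` (2 B), `checksum` (4 B), so it starts at offset 2 + 4 = 6 and occupies 2 bytes.
Bytes at offsets 6..7: B4 D5.
Little-endian stores the least-significant byte at the lowest address.
Reassemble most-significant byte first: D5 B4 → 0xD5B4.

0xD5B4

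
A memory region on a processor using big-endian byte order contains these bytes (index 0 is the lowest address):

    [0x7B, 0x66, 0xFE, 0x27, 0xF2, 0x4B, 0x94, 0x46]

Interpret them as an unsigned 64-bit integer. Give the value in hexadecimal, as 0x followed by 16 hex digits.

0x7B66FE27F24B9446

Big-endian: lowest address holds the most-significant byte.
The bytes are already most-significant first: 0x7B66FE27F24B9446.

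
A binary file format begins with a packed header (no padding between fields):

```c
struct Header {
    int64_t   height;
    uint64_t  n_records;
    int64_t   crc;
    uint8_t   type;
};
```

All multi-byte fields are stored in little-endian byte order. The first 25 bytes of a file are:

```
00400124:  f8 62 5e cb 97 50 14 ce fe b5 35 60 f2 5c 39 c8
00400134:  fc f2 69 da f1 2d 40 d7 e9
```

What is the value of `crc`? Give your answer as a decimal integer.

`crc` follows `height` (8 B), `n_records` (8 B), so it starts at offset 8 + 8 = 16 and occupies 8 bytes.
Bytes at offsets 16..23: FC F2 69 DA F1 2D 40 D7.
Little-endian stores the least-significant byte at the lowest address.
Reassemble most-significant byte first: D7 40 2D F1 DA 69 F2 FC → 0xD7402DF1DA69F2FC.
Top bit is set, so as a signed 64-bit value this is 0xD7402DF1DA69F2FC − 2^64 = -2936296440270818564.

-2936296440270818564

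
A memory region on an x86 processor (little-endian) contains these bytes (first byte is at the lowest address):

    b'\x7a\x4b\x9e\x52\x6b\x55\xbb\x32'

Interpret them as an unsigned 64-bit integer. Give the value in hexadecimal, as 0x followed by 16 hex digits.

Little-endian: lowest address holds the least-significant byte.
Reassemble most-significant byte first: 32 BB 55 6B 52 9E 4B 7A → 0x32BB556B529E4B7A.

0x32BB556B529E4B7A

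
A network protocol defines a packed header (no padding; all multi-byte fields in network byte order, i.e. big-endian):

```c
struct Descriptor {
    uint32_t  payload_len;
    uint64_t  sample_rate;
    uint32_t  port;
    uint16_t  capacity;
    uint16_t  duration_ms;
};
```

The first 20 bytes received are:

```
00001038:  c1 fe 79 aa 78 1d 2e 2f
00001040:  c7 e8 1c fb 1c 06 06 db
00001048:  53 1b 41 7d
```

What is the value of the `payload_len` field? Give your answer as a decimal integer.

3254679978

`payload_len` is the first field, at byte offset 0, occupying 4 bytes.
Bytes at offsets 0..3: C1 FE 79 AA.
Big-endian stores the most-significant byte at the lowest address.
The bytes are already most-significant first: 0xC1FE79AA.
0xC1FE79AA = 3254679978.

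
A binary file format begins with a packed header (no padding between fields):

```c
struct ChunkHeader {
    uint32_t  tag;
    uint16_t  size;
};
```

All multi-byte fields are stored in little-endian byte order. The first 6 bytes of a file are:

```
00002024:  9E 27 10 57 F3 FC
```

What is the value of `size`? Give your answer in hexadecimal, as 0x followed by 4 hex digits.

`size` follows `tag` (4 bytes), so it starts at byte offset 4 and occupies 2 bytes.
Bytes at offsets 4..5: F3 FC.
Little-endian: lowest address holds the least-significant byte.
Reassemble most-significant byte first: FC F3 → 0xFCF3.

0xFCF3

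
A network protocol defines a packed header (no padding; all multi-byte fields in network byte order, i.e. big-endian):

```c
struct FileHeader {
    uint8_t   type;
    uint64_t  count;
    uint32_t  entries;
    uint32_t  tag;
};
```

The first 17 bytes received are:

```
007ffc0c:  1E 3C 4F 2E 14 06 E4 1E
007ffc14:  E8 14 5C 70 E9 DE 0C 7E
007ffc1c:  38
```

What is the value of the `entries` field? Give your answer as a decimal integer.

341602537

`entries` follows `type` (1 B), `count` (8 B), so it starts at offset 1 + 8 = 9 and occupies 4 bytes.
Bytes at offsets 9..12: 14 5C 70 E9.
Big-endian stores the most-significant byte at the lowest address.
The bytes are already most-significant first: 0x145C70E9.
0x145C70E9 = 341602537.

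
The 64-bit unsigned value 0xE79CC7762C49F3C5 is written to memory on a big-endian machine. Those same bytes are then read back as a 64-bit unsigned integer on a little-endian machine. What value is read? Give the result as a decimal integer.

14263824900132674791

Stored big-endian, the bytes at ascending addresses are E7 9C C7 76 2C 49 F3 C5.
Read back as little-endian, the first byte is least significant, giving 0xC5F3492C76C79CE7.
0xC5F3492C76C79CE7 = 14263824900132674791.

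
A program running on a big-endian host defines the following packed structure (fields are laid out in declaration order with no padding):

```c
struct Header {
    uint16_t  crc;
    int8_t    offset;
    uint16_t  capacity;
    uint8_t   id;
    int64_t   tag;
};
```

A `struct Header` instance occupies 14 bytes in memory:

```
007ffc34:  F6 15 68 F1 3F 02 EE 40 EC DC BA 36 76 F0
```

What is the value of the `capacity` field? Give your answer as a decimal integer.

`capacity` follows `crc` (2 B), `offset` (1 B), so it starts at offset 2 + 1 = 3 and occupies 2 bytes.
Bytes at offsets 3..4: F1 3F.
Big-endian: lowest address holds the most-significant byte.
The bytes are already most-significant first: 0xF13F.
0xF13F = 61759.

61759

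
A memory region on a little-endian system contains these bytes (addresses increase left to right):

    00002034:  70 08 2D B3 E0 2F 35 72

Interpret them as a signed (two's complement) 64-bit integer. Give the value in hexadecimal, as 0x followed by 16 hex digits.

0x72352FE0B32D0870

Little-endian: lowest address holds the least-significant byte.
Reassemble most-significant byte first: 72 35 2F E0 B3 2D 08 70 → 0x72352FE0B32D0870.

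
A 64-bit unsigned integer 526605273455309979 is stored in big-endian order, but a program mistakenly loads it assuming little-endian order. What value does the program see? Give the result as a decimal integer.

526605273455309979 in 64-bit hexadecimal is 0x074EE0B4C526B49B.
Stored big-endian, the bytes at ascending addresses are 07 4E E0 B4 C5 26 B4 9B.
Read back as little-endian, the first byte is least significant, giving 0x9BB426C5B4E04E07.
0x9BB426C5B4E04E07 = 11219635202271759879.

11219635202271759879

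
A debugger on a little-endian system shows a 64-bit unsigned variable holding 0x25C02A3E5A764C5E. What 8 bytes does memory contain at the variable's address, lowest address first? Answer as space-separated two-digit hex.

Split into bytes (most-significant first): 25 C0 2A 3E 5A 76 4C 5E.
Little-endian stores the least-significant byte at the lowest address.
So at ascending addresses the bytes are 5E 4C 76 5A 3E 2A C0 25.

5E 4C 76 5A 3E 2A C0 25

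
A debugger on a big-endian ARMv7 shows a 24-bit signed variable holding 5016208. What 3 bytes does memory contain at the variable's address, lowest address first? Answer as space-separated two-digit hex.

4C 8A 90

5016208 in hexadecimal, padded to 24 bits, is 0x4C8A90.
Split into bytes (most-significant first): 4C 8A 90.
In big-endian order the high byte comes first in memory.
So the memory order matches the most-significant-first order: 4C 8A 90.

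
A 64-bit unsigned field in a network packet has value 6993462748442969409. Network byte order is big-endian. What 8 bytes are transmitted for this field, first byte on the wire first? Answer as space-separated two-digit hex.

61 0D C5 51 16 DE C5 41

6993462748442969409 in hexadecimal, padded to 64 bits, is 0x610DC55116DEC541.
Split into bytes (most-significant first): 61 0D C5 51 16 DE C5 41.
Big-endian stores the most-significant byte at the lowest address.
So the memory order matches the most-significant-first order: 61 0D C5 51 16 DE C5 41.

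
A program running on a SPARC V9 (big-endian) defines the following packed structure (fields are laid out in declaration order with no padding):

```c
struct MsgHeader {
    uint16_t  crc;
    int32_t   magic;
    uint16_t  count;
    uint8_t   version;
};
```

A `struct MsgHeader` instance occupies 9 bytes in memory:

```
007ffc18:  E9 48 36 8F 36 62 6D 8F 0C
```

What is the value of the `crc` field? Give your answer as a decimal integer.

59720

`crc` is the first field, at byte offset 0, occupying 2 bytes.
Bytes at offsets 0..1: E9 48.
Big-endian: lowest address holds the most-significant byte.
The bytes are already most-significant first: 0xE948.
0xE948 = 59720.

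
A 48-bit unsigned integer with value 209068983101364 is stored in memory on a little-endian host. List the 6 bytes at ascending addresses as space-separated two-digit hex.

B4 A7 78 AA 25 BE

209068983101364 in hexadecimal, padded to 48 bits, is 0xBE25AA78A7B4.
Split into bytes (most-significant first): BE 25 AA 78 A7 B4.
Little-endian stores the least-significant byte at the lowest address.
So at ascending addresses the bytes are B4 A7 78 AA 25 BE.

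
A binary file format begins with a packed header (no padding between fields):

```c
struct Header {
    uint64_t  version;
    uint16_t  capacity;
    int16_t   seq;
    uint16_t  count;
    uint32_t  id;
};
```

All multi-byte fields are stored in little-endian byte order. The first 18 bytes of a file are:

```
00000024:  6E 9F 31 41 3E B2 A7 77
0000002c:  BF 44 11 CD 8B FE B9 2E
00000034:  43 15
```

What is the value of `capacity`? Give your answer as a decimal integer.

17599

`capacity` follows `version` (8 bytes), so it starts at byte offset 8 and occupies 2 bytes.
Bytes at offsets 8..9: BF 44.
Little-endian: lowest address holds the least-significant byte.
Reassemble most-significant byte first: 44 BF → 0x44BF.
0x44BF = 17599.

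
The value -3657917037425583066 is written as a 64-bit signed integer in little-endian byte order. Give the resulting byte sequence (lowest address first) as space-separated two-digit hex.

Two's complement of -3657917037425583066 in 64 bits: 3657917037425583066 = 0x32C3882A4199E3DA; invert → 0xCD3C77D5BE661C25; add 1 → 0xCD3C77D5BE661C26.
Split into bytes (most-significant first): CD 3C 77 D5 BE 66 1C 26.
In little-endian order the low byte comes first in memory.
So at ascending addresses the bytes are 26 1C 66 BE D5 77 3C CD.

26 1C 66 BE D5 77 3C CD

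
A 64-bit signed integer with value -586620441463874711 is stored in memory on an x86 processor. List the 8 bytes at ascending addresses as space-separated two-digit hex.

Two's complement of -586620441463874711 in 64 bits: 586620441463874711 = 0x0824182EF76FE497; invert → 0xF7DBE7D108901B68; add 1 → 0xF7DBE7D108901B69.
Split into bytes (most-significant first): F7 DB E7 D1 08 90 1B 69.
Little-endian stores the least-significant byte at the lowest address.
So at ascending addresses the bytes are 69 1B 90 08 D1 E7 DB F7.

69 1B 90 08 D1 E7 DB F7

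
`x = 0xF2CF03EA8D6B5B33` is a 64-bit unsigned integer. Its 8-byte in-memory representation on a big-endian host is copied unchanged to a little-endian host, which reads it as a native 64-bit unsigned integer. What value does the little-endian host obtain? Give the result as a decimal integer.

3700669776075673586

Stored big-endian, the bytes at ascending addresses are F2 CF 03 EA 8D 6B 5B 33.
Read back as little-endian, the first byte is least significant, giving 0x335B6B8DEA03CFF2.
0x335B6B8DEA03CFF2 = 3700669776075673586.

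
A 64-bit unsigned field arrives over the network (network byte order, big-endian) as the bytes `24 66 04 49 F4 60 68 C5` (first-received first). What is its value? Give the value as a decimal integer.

2622788548668975301

Big-endian: lowest address holds the most-significant byte.
The bytes are already most-significant first: 0x24660449F46068C5.
0x24660449F46068C5 = 2622788548668975301.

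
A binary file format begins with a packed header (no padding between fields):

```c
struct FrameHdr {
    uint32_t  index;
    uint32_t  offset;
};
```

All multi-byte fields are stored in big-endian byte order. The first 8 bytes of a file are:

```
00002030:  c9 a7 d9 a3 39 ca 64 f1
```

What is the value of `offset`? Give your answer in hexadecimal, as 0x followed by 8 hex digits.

`offset` follows `index` (4 bytes), so it starts at byte offset 4 and occupies 4 bytes.
Bytes at offsets 4..7: 39 CA 64 F1.
In big-endian order the high byte comes first in memory.
The bytes are already most-significant first: 0x39CA64F1.

0x39CA64F1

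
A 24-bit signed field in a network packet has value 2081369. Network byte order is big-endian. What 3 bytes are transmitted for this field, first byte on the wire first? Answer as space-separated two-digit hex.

2081369 in hexadecimal, padded to 24 bits, is 0x1FC259.
Split into bytes (most-significant first): 1F C2 59.
Big-endian: lowest address holds the most-significant byte.
So the memory order matches the most-significant-first order: 1F C2 59.

1F C2 59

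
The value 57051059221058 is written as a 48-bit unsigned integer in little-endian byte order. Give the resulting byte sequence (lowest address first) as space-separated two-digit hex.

57051059221058 in hexadecimal, padded to 48 bits, is 0x33E33C1E7242.
Split into bytes (most-significant first): 33 E3 3C 1E 72 42.
In little-endian order the low byte comes first in memory.
So at ascending addresses the bytes are 42 72 1E 3C E3 33.

42 72 1E 3C E3 33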